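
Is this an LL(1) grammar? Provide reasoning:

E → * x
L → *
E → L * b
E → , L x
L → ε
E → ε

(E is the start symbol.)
A grammar is LL(1) if for each non-terminal N with multiple productions, the predict sets of those productions are pairwise disjoint, where PREDICT(N → α) = (FIRST(α) \ {ε}) ∪ (FOLLOW(N) if α ⇒* ε).

Relevant sets:
  FIRST(L) = { '*', ε }
  FOLLOW(E) = { $ }
  FOLLOW(L) = { '*', 'x' }

For E:
  PREDICT(E → '*' x) = { '*' }
  PREDICT(E → L '*' b) = { '*' }
  PREDICT(E → ',' L x) = { ',' }
  PREDICT(E → ε) = { $ }
For L:
  PREDICT(L → '*') = { '*' }
  PREDICT(L → ε) = { '*', 'x' }

Conflict found: Predict set conflict for E: { '*' }
The grammar is NOT LL(1).

Answer: No. Predict set conflict for E: { '*' }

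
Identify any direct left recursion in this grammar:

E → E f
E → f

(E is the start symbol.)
Yes, E is left-recursive

Direct left recursion occurs when N → N α for some non-terminal N (the right-hand side begins with the left-hand side itself).

E → E f: LEFT RECURSIVE (starts with E)
E → f: starts with f

The grammar has direct left recursion on: E.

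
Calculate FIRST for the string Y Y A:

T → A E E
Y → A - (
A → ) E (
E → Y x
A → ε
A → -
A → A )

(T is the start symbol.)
{ ')', '-' }

FIRST sets of the non-terminals involved (from the grammar, by fixed-point iteration):
  FIRST(Y) = { ')', '-' }

To compute FIRST(Y Y A), process the symbols left to right:
Symbol Y is a non-terminal. Add FIRST(Y) \ {ε} = { ')', '-' }
Y is not nullable (ε ∉ FIRST(Y)), so stop here.
FIRST(Y Y A) = { ')', '-' }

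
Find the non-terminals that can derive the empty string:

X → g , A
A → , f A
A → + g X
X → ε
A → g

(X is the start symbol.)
A non-terminal is nullable if it can derive ε (the empty string): either it has an ε-production, or it has a production whose right-hand side consists entirely of nullable non-terminals.

ε-productions: X → ε
So X is immediately nullable.
No further non-terminal can be added: every production for the remaining non-terminals contains a terminal or a non-nullable non-terminal.
Nullable = { 'X' }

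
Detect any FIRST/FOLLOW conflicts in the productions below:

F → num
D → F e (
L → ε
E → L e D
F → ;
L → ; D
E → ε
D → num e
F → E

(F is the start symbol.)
Yes. E → L e D with FOLLOW(E) on { 'e' }

Nullable non-terminals: E, F, L.
FIRST sets used below: FIRST(L) = { ';', ε }, FIRST(E) = { ';', 'e', ε }

E: nullable alternative(s) E → ε; FOLLOW(E) = { $, 'e' }
  E → L e D: FIRST \ {ε} = { ';', 'e' } — overlaps FOLLOW(E) on { 'e' }: CONFLICT
  E → ε: FIRST \ {ε} = { } — this is the only nullable alternative, skip

F: nullable alternative(s) F → E; FOLLOW(F) = { $, 'e' }
  F → num: FIRST \ {ε} = { 'num' } — disjoint from FOLLOW(F)
  F → ;: FIRST \ {ε} = { ';' } — disjoint from FOLLOW(F)
  F → E: FIRST \ {ε} = { ';', 'e' } — this is the only nullable alternative, skip

L: nullable alternative(s) L → ε; FOLLOW(L) = { 'e' }
  L → ε: FIRST \ {ε} = { } — this is the only nullable alternative, skip
  L → ; D: FIRST \ {ε} = { ';' } — disjoint from FOLLOW(L)

D has no nullable alternative, so no FIRST/FOLLOW check is needed there.

So the grammar has 1 FIRST/FOLLOW conflict (marked CONFLICT above).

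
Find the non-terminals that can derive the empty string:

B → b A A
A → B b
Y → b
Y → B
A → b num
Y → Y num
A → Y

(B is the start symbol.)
None

There are no ε-productions, so no non-terminal can derive ε.
No non-terminals are nullable.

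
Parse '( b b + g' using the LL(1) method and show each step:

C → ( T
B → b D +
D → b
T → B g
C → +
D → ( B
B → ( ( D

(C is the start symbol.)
Stack is shown with the top on the left.

Stack      Input        Action
------------------------------
C $        ( b b + g $  output C → ( T
( T $      ( b b + g $  match '('
T $        b b + g $    output T → B g
B g $      b b + g $    output B → b D +
b D + g $  b b + g $    match 'b'
D + g $    b + g $      output D → b
b + g $    b + g $      match 'b'
+ g $      + g $        match '+'
g $        g $          match 'g'
$          $            accept

The string is accepted.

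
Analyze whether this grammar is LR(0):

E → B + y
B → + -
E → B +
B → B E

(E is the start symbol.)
No. Shift-reduce conflict between [E → B + .] and [B → + . -]

A grammar is LR(0) if no state in the canonical LR(0) collection has:
  - both a shift item (dot before a terminal) and a complete item (shift-reduce conflict), or
  - two or more complete items (reduce-reduce conflict; the accept item [E' → E .] counts as a complete item here).

Augment with E' → E and build the canonical LR(0) collection (I0 = CLOSURE({[E' → . E]}), then GOTO on every symbol after a dot until no new states appear). It has 8 states:
  I0: { [B → . + -], [B → . B E], [E → . B + y], [E → . B +], [E' → . E] }  — shift
  I1: { [B → + . -] }  — shift
  I2: { [B → . + -], [B → . B E], [B → B . E], [E → . B + y], [E → . B +], [E → B . + y], [E → B . +] }  — shift
  I3: { [E' → E .] }  — accept
  I4: { [B → + . -], [E → B + . y], [E → B + .] }  — shift, reduce
  I5: { [B → B E .] }  — reduce
  I6: { [B → + - .] }  — reduce
  I7: { [E → B + y .] }  — reduce

Conflict in state I4:
  Shift-reduce conflict between [E → B + .] and [B → + . -]
So the grammar is NOT LR(0).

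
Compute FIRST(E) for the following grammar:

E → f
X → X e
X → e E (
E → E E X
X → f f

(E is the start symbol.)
{ 'f' }

To compute FIRST(E), examine every production with E on the left-hand side, reading each right-hand side left to right until a non-nullable symbol is reached.

From E → f:
  - f is a terminal: add 'f' and stop
From E → E E X:
  - E is the symbol being defined: contributes nothing new
    E is not nullable, so stop

Collecting: FIRST(E) = { 'f' }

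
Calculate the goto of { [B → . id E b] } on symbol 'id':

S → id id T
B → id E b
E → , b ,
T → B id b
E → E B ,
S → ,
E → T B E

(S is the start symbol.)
GOTO(I, 'id') = CLOSURE({ [A → αX.β] : [A → α.Xβ] ∈ I, X = 'id' })

Items with dot before 'id', with the dot advanced:
  [B → . id E b] → [B → id . E b]
Closure of the advanced items:
  [B → id . E b] has the dot before E: add [E → . , b ,], [E → . E B ,], [E → . T B E]
  [E → . T B E] has the dot before T: add [T → . B id b]
  [T → . B id b] has the dot before B: add [B → . id E b]

GOTO = { [B → . id E b], [B → id . E b], [E → . , b ,], [E → . E B ,], [E → . T B E], [T → . B id b] }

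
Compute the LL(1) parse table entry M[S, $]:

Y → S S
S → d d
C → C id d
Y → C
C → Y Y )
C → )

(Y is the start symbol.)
Empty (error entry)

To find M[S, $], we find productions for S where $ is in the predict set (PREDICT(N → α) = (FIRST(α) \ {ε}) ∪ (FOLLOW(N) if α ⇒* ε)).

S → d d: PREDICT = { 'd' }

M[S, $] is empty (no production applies)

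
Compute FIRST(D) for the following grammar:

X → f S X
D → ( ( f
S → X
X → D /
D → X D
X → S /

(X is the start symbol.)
{ '(', 'f' }

FIRST sets of the other non-terminals involved (by the same procedure, iterated to a fixed point):
  FIRST(X) = { '(', 'f' }

From D → ( ( f:
  - '(' is a terminal: add '(' and stop
From D → X D:
  - X is a non-terminal: add FIRST(X) \ {ε} = { '(', 'f' }
    X is not nullable, so stop

Collecting: FIRST(D) = { '(', 'f' }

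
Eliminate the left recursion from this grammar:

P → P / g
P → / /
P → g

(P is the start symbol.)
P is directly left-recursive. The standard transformation for
  A → A α₁ | ... | A α_m | β₁ | ... | β_n
is
  A  → β₁ A' | ... | β_n A'
  A' → α₁ A' | ... | α_m A' | ε

P → / / becomes P → / / P'
P → g becomes P → g P'
P → P / g becomes P' → / g P'
Add P' → ε

Resulting grammar:
P → / / P'
P → g P'
P' → / g P'
P' → ε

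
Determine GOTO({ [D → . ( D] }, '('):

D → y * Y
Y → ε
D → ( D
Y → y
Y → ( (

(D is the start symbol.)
GOTO(I, '(') = CLOSURE({ [A → αX.β] : [A → α.Xβ] ∈ I, X = '(' })

Items with dot before '(', with the dot advanced:
  [D → . ( D] → [D → ( . D]
Closure of the advanced items:
  [D → ( . D] has the dot before D: add [D → . y * Y], [D → . ( D]

GOTO = { [D → ( . D], [D → . ( D], [D → . y * Y] }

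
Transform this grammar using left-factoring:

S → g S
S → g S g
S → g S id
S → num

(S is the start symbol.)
S → g S S'
S' → ε
S' → g
S' → id
S → num

Left-factoring transforms A → αβ₁ | αβ₂ into A → αA' and A' → β₁ | β₂
(α is the longest common prefix among the alternatives). Repeat until
no nonterminal has two alternatives with a common prefix.

Round 1: S has alternatives sharing prefix 'g S'. Introduce S': S → g S S'
  Add: S' → ε
  Add: S' → g
  Add: S' → id

No remaining common prefixes — done.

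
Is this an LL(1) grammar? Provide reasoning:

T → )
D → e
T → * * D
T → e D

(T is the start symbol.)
Yes, the grammar is LL(1).

A grammar is LL(1) if for each non-terminal N with multiple productions, the predict sets of those productions are pairwise disjoint, where PREDICT(N → α) = (FIRST(α) \ {ε}) ∪ (FOLLOW(N) if α ⇒* ε).

For T:
  PREDICT(T → ')') = { ')' }
  PREDICT(T → '*' '*' D) = { '*' }
  PREDICT(T → e D) = { 'e' }
D has a single production, so nothing to check there.

All predict sets are disjoint. The grammar IS LL(1).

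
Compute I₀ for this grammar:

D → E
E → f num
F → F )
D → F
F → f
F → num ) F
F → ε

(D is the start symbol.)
First, augment the grammar with D' → D
I₀ = CLOSURE({ [D' → . D] }):
  [D' → . D] has the dot before D: add [D → . E], [D → . F]
  [D → . E] has the dot before E: add [E → . f num]
  [D → . F] has the dot before F: add [F → . F )], [F → . f], [F → . num ) F], [F → .]
No further items can be added.

I₀ = { [D → . E], [D → . F], [D' → . D], [E → . f num], [F → . F )], [F → . f], [F → . num ) F], [F → .] }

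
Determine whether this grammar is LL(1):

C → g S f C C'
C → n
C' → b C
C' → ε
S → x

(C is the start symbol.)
A grammar is LL(1) if for each non-terminal N with multiple productions, the predict sets of those productions are pairwise disjoint, where PREDICT(N → α) = (FIRST(α) \ {ε}) ∪ (FOLLOW(N) if α ⇒* ε).

Relevant sets:
  FOLLOW(C') = { $, 'b' }

For C:
  PREDICT(C → g S f C C') = { 'g' }
  PREDICT(C → n) = { 'n' }
For C':
  PREDICT(C' → b C) = { 'b' }
  PREDICT(C' → ε) = { $, 'b' }
S has a single production, so nothing to check there.

Conflict found: Predict set conflict for C': { 'b' }
The grammar is NOT LL(1).

Answer: No. Predict set conflict for C': { 'b' }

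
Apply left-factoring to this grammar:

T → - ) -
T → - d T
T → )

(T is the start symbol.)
Left-factoring transforms A → αβ₁ | αβ₂ into A → αA' and A' → β₁ | β₂
(α is the longest common prefix among the alternatives). Repeat until
no nonterminal has two alternatives with a common prefix.

Round 1: T has alternatives sharing prefix '-'. Introduce T': T → - T'
  Add: T' → ) -
  Add: T' → d T

No remaining common prefixes — done.

Resulting grammar:
T → - T'
T' → ) -
T' → d T
T → )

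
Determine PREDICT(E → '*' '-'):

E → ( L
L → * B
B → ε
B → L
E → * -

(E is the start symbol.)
{ '*' }

PREDICT(E → '*' '-') = (FIRST(RHS) \ {ε}) ∪ (FOLLOW(E) if ε ∈ FIRST(RHS), i.e. RHS ⇒* ε)
FIRST('*' '-') = { '*' }
ε ∉ FIRST('*' '-'), so FOLLOW(E) is not added.
PREDICT(E → '*' '-') = { '*' }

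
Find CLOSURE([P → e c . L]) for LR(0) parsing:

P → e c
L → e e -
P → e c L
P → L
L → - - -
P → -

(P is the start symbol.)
To compute CLOSURE, for each item [A → α.Bβ] where B is a non-terminal, add [B → .γ] for all productions B → γ; repeat for the newly added items until nothing changes.

Start with: [P → e c . L]
  [P → e c . L] has the dot before L: add [L → . e e -], [L → . - - -]
No further items can be added.

CLOSURE = { [L → . - - -], [L → . e e -], [P → e c . L] }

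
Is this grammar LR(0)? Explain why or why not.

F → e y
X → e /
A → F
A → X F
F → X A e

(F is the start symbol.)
A grammar is LR(0) if no state in the canonical LR(0) collection has:
  - both a shift item (dot before a terminal) and a complete item (shift-reduce conflict), or
  - two or more complete items (reduce-reduce conflict; the accept item [F' → F .] counts as a complete item here).

Augment with F' → F and build the canonical LR(0) collection (I0 = CLOSURE({[F' → . F]}), then GOTO on every symbol after a dot until no new states appear). It has 11 states:
  I0: { [F → . X A e], [F → . e y], [F' → . F], [X → . e /] }  — shift
  I1: { [F' → F .] }  — accept
  I2: { [A → . F], [A → . X F], [F → . X A e], [F → . e y], [F → X . A e], [X → . e /] }  — shift
  I3: { [F → e . y], [X → e . /] }  — shift
  I4: { [X → e / .] }  — reduce
  I5: { [F → e y .] }  — reduce
  I6: { [F → X A . e] }  — shift
  I7: { [A → F .] }  — reduce
  I8: { [A → . F], [A → . X F], [A → X . F], [F → . X A e], [F → . e y], [F → X . A e], [X → . e /] }  — shift
  I9: { [A → F .], [A → X F .] }  — 2 reduces
  I10: { [F → X A e .] }  — reduce

Conflict in state I9:
  Reduce-reduce conflict: [A → F .] and [A → X F .]
So the grammar is NOT LR(0).

Answer: No. Reduce-reduce conflict: [A → F .] and [A → X F .]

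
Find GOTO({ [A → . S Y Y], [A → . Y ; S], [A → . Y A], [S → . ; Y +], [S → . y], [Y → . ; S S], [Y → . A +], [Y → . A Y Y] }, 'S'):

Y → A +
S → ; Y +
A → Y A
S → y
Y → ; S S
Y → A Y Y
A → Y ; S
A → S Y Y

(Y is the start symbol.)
GOTO(I, 'S') = CLOSURE({ [A → αX.β] : [A → α.Xβ] ∈ I, X = 'S' })

Items with dot before 'S', with the dot advanced:
  [A → . S Y Y] → [A → S . Y Y]
Closure of the advanced items:
  [A → S . Y Y] has the dot before Y: add [Y → . A +], [Y → . ; S S], [Y → . A Y Y]
  [Y → . A +] has the dot before A: add [A → . Y A], [A → . Y ; S], [A → . S Y Y]
  [A → . S Y Y] has the dot before S: add [S → . ; Y +], [S → . y]

GOTO = { [A → . S Y Y], [A → . Y ; S], [A → . Y A], [A → S . Y Y], [S → . ; Y +], [S → . y], [Y → . ; S S], [Y → . A +], [Y → . A Y Y] }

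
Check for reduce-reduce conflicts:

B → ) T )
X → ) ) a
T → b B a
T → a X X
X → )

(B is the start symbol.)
A reduce-reduce conflict occurs when an LR(0) state has two complete items [A → α .] and [B → β .] — both call for a reduction, and with no lookahead the parser cannot choose between them.

Augment with B' → B and build the canonical LR(0) collection (I0 = CLOSURE({[B' → . B]}), then GOTO on every symbol after a dot until no new states appear). It has 14 states:
  I0: { [B → . ) T )], [B' → . B] }  — shift
  I1: { [B → ) . T )], [T → . a X X], [T → . b B a] }  — shift
  I2: { [B' → B .] }  — accept
  I3: { [B → ) T . )] }  — shift
  I4: { [T → a . X X], [X → . ) ) a], [X → . )] }  — shift
  I5: { [B → . ) T )], [T → b . B a] }  — shift
  I6: { [T → b B . a] }  — shift
  I7: { [T → b B a .] }  — reduce
  I8: { [X → ) . ) a], [X → ) .] }  — shift, reduce
  I9: { [T → a X . X], [X → . ) ) a], [X → . )] }  — shift
  I10: { [T → a X X .] }  — reduce
  I11: { [X → ) ) . a] }  — shift
  I12: { [X → ) ) a .] }  — reduce
  I13: { [B → ) T ) .] }  — reduce

No state contains more than one complete item.

Answer: No reduce-reduce conflicts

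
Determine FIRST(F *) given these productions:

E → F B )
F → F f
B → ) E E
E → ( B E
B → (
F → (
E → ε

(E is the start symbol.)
{ '(' }

FIRST sets of the non-terminals involved (from the grammar, by fixed-point iteration):
  FIRST(F) = { '(' }

To compute FIRST(F *), process the symbols left to right:
Symbol F is a non-terminal. Add FIRST(F) \ {ε} = { '(' }
F is not nullable (ε ∉ FIRST(F)), so stop here.
FIRST(F *) = { '(' }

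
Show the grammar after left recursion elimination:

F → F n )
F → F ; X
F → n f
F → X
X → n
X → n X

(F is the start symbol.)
F → n f F'
F → X F'
F' → n ) F'
F' → ; X F'
F' → ε
X → n
X → n X

F is directly left-recursive. The standard transformation for
  A → A α₁ | ... | A α_m | β₁ | ... | β_n
is
  A  → β₁ A' | ... | β_n A'
  A' → α₁ A' | ... | α_m A' | ε

F → n f becomes F → n f F'
F → X becomes F → X F'
F → F n ) becomes F' → n ) F'
F → F ; X becomes F' → ; X F'
Add F' → ε

Productions for other non-terminals are unchanged:
  X → n
  X → n X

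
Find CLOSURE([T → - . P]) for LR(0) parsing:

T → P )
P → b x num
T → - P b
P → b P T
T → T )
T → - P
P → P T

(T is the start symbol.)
Start with: [T → - . P]
  [T → - . P] has the dot before P: add [P → . b x num], [P → . b P T], [P → . P T]
No further items can be added.

CLOSURE = { [P → . P T], [P → . b P T], [P → . b x num], [T → - . P] }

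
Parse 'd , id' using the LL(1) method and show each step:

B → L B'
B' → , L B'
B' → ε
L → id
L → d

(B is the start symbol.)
Stack is shown with the top on the left.

Stack     Input     Action
--------------------------
B $       d , id $  output B → L B'
L B' $    d , id $  output L → d
d B' $    d , id $  match 'd'
B' $      , id $    output B' → , L B'
, L B' $  , id $    match ','
L B' $    id $      output L → id
id B' $   id $      match 'id'
B' $      $         output B' → ε
$         $         accept

The string is accepted.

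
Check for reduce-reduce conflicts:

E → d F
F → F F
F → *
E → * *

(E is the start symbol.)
No reduce-reduce conflicts

A reduce-reduce conflict occurs when an LR(0) state has two complete items [A → α .] and [B → β .] — both call for a reduction, and with no lookahead the parser cannot choose between them.

Augment with E' → E and build the canonical LR(0) collection (I0 = CLOSURE({[E' → . E]}), then GOTO on every symbol after a dot until no new states appear). It has 8 states:
  I0: { [E → . * *], [E → . d F], [E' → . E] }  — shift
  I1: { [E → * . *] }  — shift
  I2: { [E' → E .] }  — accept
  I3: { [E → d . F], [F → . *], [F → . F F] }  — shift
  I4: { [F → * .] }  — reduce
  I5: { [E → d F .], [F → . *], [F → . F F], [F → F . F] }  — shift, reduce
  I6: { [F → . *], [F → . F F], [F → F . F], [F → F F .] }  — shift, reduce
  I7: { [E → * * .] }  — reduce

No state contains more than one complete item.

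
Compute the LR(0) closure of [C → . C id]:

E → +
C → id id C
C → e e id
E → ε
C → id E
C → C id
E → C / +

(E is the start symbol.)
Start with: [C → . C id]
  [C → . C id] has the dot before C: add [C → . id id C], [C → . e e id], [C → . id E]
No further items can be added.

CLOSURE = { [C → . C id], [C → . e e id], [C → . id E], [C → . id id C] }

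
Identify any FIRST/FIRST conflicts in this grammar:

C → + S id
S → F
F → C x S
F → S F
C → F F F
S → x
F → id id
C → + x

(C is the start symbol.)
FIRST sets of the non-terminals at (or reachable through a nullable prefix from) the front of some alternative:
  FIRST(F) = { '+', 'id', 'x' }
  FIRST(C) = { '+', 'id', 'x' }
  FIRST(S) = { '+', 'id', 'x' }

Productions for C:
  C → + S id: FIRST = { '+' }
  C → F F F: FIRST = { '+', 'id', 'x' }
  C → + x: FIRST = { '+' }
Productions for S:
  S → F: FIRST = { '+', 'id', 'x' }
  S → x: FIRST = { 'x' }
Productions for F:
  F → C x S: FIRST = { '+', 'id', 'x' }
  F → S F: FIRST = { '+', 'id', 'x' }
  F → id id: FIRST = { 'id' }

Conflict for C: C → + S id and C → F F F
  Overlap: { '+' }
Conflict for C: C → + S id and C → + x
  Overlap: { '+' }
Conflict for C: C → F F F and C → + x
  Overlap: { '+' }
Conflict for S: S → F and S → x
  Overlap: { 'x' }
Conflict for F: F → C x S and F → S F
  Overlap: { '+', 'id', 'x' }
Conflict for F: F → C x S and F → id id
  Overlap: { 'id' }
Conflict for F: F → S F and F → id id
  Overlap: { 'id' }

Answer: Yes. C → '+' S id / C → F F F on { '+' }; C → '+' S id / C → '+' x on { '+' }; C → F F F / C → '+' x on { '+' }; S → F / S → x on { 'x' }; F → C x S / F → S F on { '+', 'id', 'x' }; F → C x S / F → id id on { 'id' }; F → S F / F → id id on { 'id' }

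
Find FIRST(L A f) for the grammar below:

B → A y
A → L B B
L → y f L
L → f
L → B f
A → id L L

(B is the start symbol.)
{ 'f', 'id', 'y' }

FIRST sets of the non-terminals involved (from the grammar, by fixed-point iteration):
  FIRST(L) = { 'f', 'id', 'y' }

To compute FIRST(L A f), process the symbols left to right:
Symbol L is a non-terminal. Add FIRST(L) \ {ε} = { 'f', 'id', 'y' }
L is not nullable (ε ∉ FIRST(L)), so stop here.
FIRST(L A f) = { 'f', 'id', 'y' }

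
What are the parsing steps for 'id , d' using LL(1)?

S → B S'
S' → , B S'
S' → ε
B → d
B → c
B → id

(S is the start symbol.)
Stack is shown with the top on the left.

Stack     Input     Action
--------------------------
S $       id , d $  output S → B S'
B S' $    id , d $  output B → id
id S' $   id , d $  match 'id'
S' $      , d $     output S' → , B S'
, B S' $  , d $     match ','
B S' $    d $       output B → d
d S' $    d $       match 'd'
S' $      $         output S' → ε
$         $         accept

The string is accepted.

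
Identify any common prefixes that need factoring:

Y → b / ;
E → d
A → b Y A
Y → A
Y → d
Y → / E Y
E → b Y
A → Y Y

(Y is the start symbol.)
No, left-factoring is not needed

Left-factoring is needed when two productions for the same non-terminal
share a common prefix on the right-hand side.

Productions for Y:
  Y → b / ;
  Y → A
  Y → d
  Y → / E Y
Productions for E:
  E → d
  E → b Y
Productions for A:
  A → b Y A
  A → Y Y

No common prefixes found.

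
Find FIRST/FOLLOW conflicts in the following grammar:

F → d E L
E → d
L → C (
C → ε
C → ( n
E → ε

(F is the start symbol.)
Yes. C → '(' n with FOLLOW(C) on { '(' }

Nullable non-terminals: C, E.

C: nullable alternative(s) C → ε; FOLLOW(C) = { '(' }
  C → ε: FIRST \ {ε} = { } — this is the only nullable alternative, skip
  C → ( n: FIRST \ {ε} = { '(' } — overlaps FOLLOW(C) on { '(' }: CONFLICT

E: nullable alternative(s) E → ε; FOLLOW(E) = { '(' }
  E → d: FIRST \ {ε} = { 'd' } — disjoint from FOLLOW(E)
  E → ε: FIRST \ {ε} = { } — this is the only nullable alternative, skip

F, L have no nullable alternative, so no FIRST/FOLLOW check is needed there.

So the grammar has 1 FIRST/FOLLOW conflict (marked CONFLICT above).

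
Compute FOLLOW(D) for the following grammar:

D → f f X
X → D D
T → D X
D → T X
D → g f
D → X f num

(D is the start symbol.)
{ $, 'f', 'g' }

To compute FOLLOW(D), find every occurrence of D on a right-hand side N → α D β: add FIRST(β) \ {ε}, and if β is empty or nullable also add FOLLOW(N). Iterate to a fixed point.

D is the start symbol, so $ ∈ FOLLOW(D).
In X → D D: D is followed by D, add FIRST(D) \ {ε} = { 'f', 'g' }
In X → D D: D is at the end, add FOLLOW(X)
In T → D X: D is followed by X, add FIRST(X) \ {ε} = { 'f', 'g' }

The FOLLOW sets referred to above (computed the same way, to a fixed point):
  FOLLOW(X) = { $, 'f', 'g' }

Taking the union: FOLLOW(D) = { $, 'f', 'g' }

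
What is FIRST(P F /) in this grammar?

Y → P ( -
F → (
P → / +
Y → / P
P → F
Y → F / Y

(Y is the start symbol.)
FIRST sets of the non-terminals involved (from the grammar, by fixed-point iteration):
  FIRST(P) = { '(', '/' }

To compute FIRST(P F /), process the symbols left to right:
Symbol P is a non-terminal. Add FIRST(P) \ {ε} = { '(', '/' }
P is not nullable (ε ∉ FIRST(P)), so stop here.
FIRST(P F /) = { '(', '/' }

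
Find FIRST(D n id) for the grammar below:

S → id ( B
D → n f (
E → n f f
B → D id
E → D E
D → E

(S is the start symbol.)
{ 'n' }

FIRST sets of the non-terminals involved (from the grammar, by fixed-point iteration):
  FIRST(D) = { 'n' }

To compute FIRST(D n id), process the symbols left to right:
Symbol D is a non-terminal. Add FIRST(D) \ {ε} = { 'n' }
D is not nullable (ε ∉ FIRST(D)), so stop here.
FIRST(D n id) = { 'n' }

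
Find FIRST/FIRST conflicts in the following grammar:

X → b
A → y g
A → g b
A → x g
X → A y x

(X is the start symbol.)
FIRST sets of the non-terminals at (or reachable through a nullable prefix from) the front of some alternative:
  FIRST(A) = { 'g', 'x', 'y' }

Productions for X:
  X → b: FIRST = { 'b' }
  X → A y x: FIRST = { 'g', 'x', 'y' }
Productions for A:
  A → y g: FIRST = { 'y' }
  A → g b: FIRST = { 'g' }
  A → x g: FIRST = { 'x' }

All alternatives of each non-terminal have pairwise disjoint FIRST sets.

Answer: No FIRST/FIRST conflicts.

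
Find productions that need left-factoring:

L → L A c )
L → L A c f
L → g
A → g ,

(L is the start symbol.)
Yes, L has productions with common prefix 'L A c'

Left-factoring is needed when two productions for the same non-terminal
share a common prefix on the right-hand side.

Productions for L:
  L → L A c )
  L → L A c f
  L → g

Found common prefix 'L A c' in productions for L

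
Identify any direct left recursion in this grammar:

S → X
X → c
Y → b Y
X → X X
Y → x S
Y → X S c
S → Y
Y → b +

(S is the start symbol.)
Yes, X is left-recursive

S → X: starts with X
X → c: starts with c
Y → b Y: starts with b
X → X X: LEFT RECURSIVE (starts with X)
Y → x S: starts with x
Y → X S c: starts with X
S → Y: starts with Y
Y → b +: starts with b

The grammar has direct left recursion on: X.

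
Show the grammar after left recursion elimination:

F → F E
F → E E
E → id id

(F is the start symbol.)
F is directly left-recursive. The standard transformation for
  A → A α₁ | ... | A α_m | β₁ | ... | β_n
is
  A  → β₁ A' | ... | β_n A'
  A' → α₁ A' | ... | α_m A' | ε

F → E E becomes F → E E F'
F → F E becomes F' → E F'
Add F' → ε

Productions for other non-terminals are unchanged:
  E → id id

Resulting grammar:
F → E E F'
F' → E F'
F' → ε
E → id id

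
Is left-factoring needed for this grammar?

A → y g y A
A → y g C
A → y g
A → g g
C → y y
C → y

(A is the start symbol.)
Left-factoring is needed when two productions for the same non-terminal
share a common prefix on the right-hand side.

Productions for A:
  A → y g y A
  A → y g C
  A → y g
  A → g g
Productions for C:
  C → y y
  C → y

Found common prefix 'y g' in productions for A
Found common prefix 'y' in productions for C

Answer: Yes, A has productions with common prefix 'y g'; C has productions with common prefix 'y'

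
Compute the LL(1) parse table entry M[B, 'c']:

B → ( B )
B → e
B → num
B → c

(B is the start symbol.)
B → c

To find M[B, 'c'], we find productions for B where 'c' is in the predict set (PREDICT(N → α) = (FIRST(α) \ {ε}) ∪ (FOLLOW(N) if α ⇒* ε)).

B → ( B ): PREDICT = { '(' }
B → e: PREDICT = { 'e' }
B → num: PREDICT = { 'num' }
B → c: PREDICT = { 'c' }
  'c' is in predict set, so this production goes in M[B, 'c']

M[B, 'c'] = B → c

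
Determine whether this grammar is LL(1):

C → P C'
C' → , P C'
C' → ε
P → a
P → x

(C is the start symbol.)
Relevant sets:
  FOLLOW(C') = { $ }

For C':
  PREDICT(C' → ',' P C') = { ',' }
  PREDICT(C' → ε) = { $ }
For P:
  PREDICT(P → a) = { 'a' }
  PREDICT(P → x) = { 'x' }
C has a single production, so nothing to check there.

All predict sets are disjoint. The grammar IS LL(1).

Answer: Yes, the grammar is LL(1).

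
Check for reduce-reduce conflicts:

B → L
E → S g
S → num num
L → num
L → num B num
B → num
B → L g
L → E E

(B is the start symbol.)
Yes — I5: [B → num .] vs [L → num .]; I7: [B → num .] vs [L → num .]

Augment with B' → B and build the canonical LR(0) collection (I0 = CLOSURE({[B' → . B]}), then GOTO on every symbol after a dot until no new states appear). It has 14 states:
  I0: { [B → . L g], [B → . L], [B → . num], [B' → . B], [E → . S g], [L → . E E], [L → . num B num], [L → . num], [S → . num num] }  — shift
  I1: { [B' → B .] }  — accept
  I2: { [E → . S g], [L → E . E], [S → . num num] }  — shift
  I3: { [B → L . g], [B → L .] }  — shift, reduce
  I4: { [E → S . g] }  — shift
  I5: { [B → . L g], [B → . L], [B → . num], [B → num .], [E → . S g], [L → . E E], [L → . num B num], [L → . num], [L → num . B num], [L → num .], [S → . num num], [S → num . num] }  — shift, 2 reduces
  I6: { [L → num B . num] }  — shift
  I7: { [B → . L g], [B → . L], [B → . num], [B → num .], [E → . S g], [L → . E E], [L → . num B num], [L → . num], [L → num . B num], [L → num .], [S → . num num], [S → num . num], [S → num num .] }  — shift, 3 reduces
  I8: { [L → num B num .] }  — reduce
  I9: { [E → S g .] }  — reduce
  I10: { [B → L g .] }  — reduce
  I11: { [L → E E .] }  — reduce
  I12: { [S → num . num] }  — shift
  I13: { [S → num num .] }  — reduce

I5 contains complete items [B → num .], [L → num .] — reduce-reduce conflict.
I7 contains complete items [B → num .], [L → num .], [S → num num .] — reduce-reduce conflict.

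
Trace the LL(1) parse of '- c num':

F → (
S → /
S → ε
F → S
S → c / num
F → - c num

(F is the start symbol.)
Stack is shown with the top on the left.

Stack      Input      Action
----------------------------
F $        - c num $  output F → - c num
- c num $  - c num $  match '-'
c num $    c num $    match 'c'
num $      num $      match 'num'
$          $          accept

The string is accepted.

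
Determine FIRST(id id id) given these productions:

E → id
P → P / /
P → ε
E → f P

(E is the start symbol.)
To compute FIRST(id id id), process the symbols left to right:
Symbol id is a terminal. Add 'id' and stop.
FIRST(id id id) = { 'id' }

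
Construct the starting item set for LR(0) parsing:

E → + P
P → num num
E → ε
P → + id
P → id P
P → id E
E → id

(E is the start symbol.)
{ [E → . + P], [E → . id], [E → .], [E' → . E] }

First, augment the grammar with E' → E
I₀ = CLOSURE({ [E' → . E] }):
  [E' → . E] has the dot before E: add [E → . + P], [E → .], [E → . id]
No further items can be added.

I₀ = { [E → . + P], [E → . id], [E → .], [E' → . E] }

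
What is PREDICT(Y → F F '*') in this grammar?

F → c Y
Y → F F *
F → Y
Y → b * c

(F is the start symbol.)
{ 'b', 'c' }

PREDICT(Y → F F '*') = (FIRST(RHS) \ {ε}) ∪ (FOLLOW(Y) if ε ∈ FIRST(RHS), i.e. RHS ⇒* ε)
FIRST(F) = { 'b', 'c' }
FIRST(F F '*') = { 'b', 'c' }
ε ∉ FIRST(F F '*'), so FOLLOW(Y) is not added.
PREDICT(Y → F F '*') = { 'b', 'c' }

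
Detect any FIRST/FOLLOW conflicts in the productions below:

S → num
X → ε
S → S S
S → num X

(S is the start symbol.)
A FIRST/FOLLOW conflict occurs when a non-terminal N has a nullable alternative N → β (β ⇒* ε) and another alternative N → α with FIRST(α) ∩ FOLLOW(N) ≠ ∅: on such a lookahead the parser cannot decide between expanding α and letting N vanish via β.

Nullable non-terminals: X.
X has a nullable alternative but only one production, so nothing to check.

S has no nullable alternative, so no FIRST/FOLLOW check is needed there.

No FIRST/FOLLOW conflicts found.

Answer: No FIRST/FOLLOW conflicts.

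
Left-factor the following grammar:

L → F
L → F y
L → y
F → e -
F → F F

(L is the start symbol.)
L → F L'
L' → ε
L' → y
L → y
F → e -
F → F F

Left-factoring transforms A → αβ₁ | αβ₂ into A → αA' and A' → β₁ | β₂
(α is the longest common prefix among the alternatives). Repeat until
no nonterminal has two alternatives with a common prefix.

Round 1: L has alternatives sharing prefix 'F'. Introduce L': L → F L'
  Add: L' → ε
  Add: L' → y

No remaining common prefixes — done.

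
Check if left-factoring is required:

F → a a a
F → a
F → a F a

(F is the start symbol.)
Left-factoring is needed when two productions for the same non-terminal
share a common prefix on the right-hand side.

Productions for F:
  F → a a a
  F → a
  F → a F a

Found common prefix 'a' in productions for F

Answer: Yes, F has productions with common prefix 'a'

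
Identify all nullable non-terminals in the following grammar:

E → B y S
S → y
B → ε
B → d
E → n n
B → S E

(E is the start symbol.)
{ 'B' }

ε-productions: B → ε
So B is immediately nullable.
No further non-terminal can be added: every production for the remaining non-terminals contains a terminal or a non-nullable non-terminal.
Nullable = { 'B' }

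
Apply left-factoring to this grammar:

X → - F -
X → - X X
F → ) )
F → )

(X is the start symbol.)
Left-factoring transforms A → αβ₁ | αβ₂ into A → αA' and A' → β₁ | β₂
(α is the longest common prefix among the alternatives). Repeat until
no nonterminal has two alternatives with a common prefix.

Round 1: X has alternatives sharing prefix '-'. Introduce X': X → - X'
  Add: X' → F -
  Add: X' → X X

Round 2: F has alternatives sharing prefix ')'. Introduce F': F → ) F'
  Add: F' → )
  Add: F' → ε

No remaining common prefixes — done.

Resulting grammar:
X → - X'
X' → F -
X' → X X
F → ) F'
F' → )
F' → ε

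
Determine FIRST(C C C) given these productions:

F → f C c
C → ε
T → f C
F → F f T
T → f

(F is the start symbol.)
{ ε }

FIRST sets of the non-terminals involved (from the grammar, by fixed-point iteration):
  FIRST(C) = { ε }

To compute FIRST(C C C), process the symbols left to right:
Symbol C is a non-terminal. Add FIRST(C) \ {ε} = { }
C is nullable (ε ∈ FIRST(C)), continue to the next symbol.
Symbol C is a non-terminal. Add FIRST(C) \ {ε} = { }
C is nullable (ε ∈ FIRST(C)), continue to the next symbol.
Symbol C is a non-terminal. Add FIRST(C) \ {ε} = { }
C is nullable (ε ∈ FIRST(C)), continue to the next symbol.
All symbols are nullable, so ε is in the result.
FIRST(C C C) = { ε }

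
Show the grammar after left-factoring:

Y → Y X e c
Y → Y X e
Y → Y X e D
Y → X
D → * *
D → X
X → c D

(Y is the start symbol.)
Left-factoring transforms A → αβ₁ | αβ₂ into A → αA' and A' → β₁ | β₂
(α is the longest common prefix among the alternatives). Repeat until
no nonterminal has two alternatives with a common prefix.

Round 1: Y has alternatives sharing prefix 'Y X e'. Introduce Y': Y → Y X e Y'
  Add: Y' → c
  Add: Y' → ε
  Add: Y' → D

No remaining common prefixes — done.

Resulting grammar:
Y → Y X e Y'
Y' → c
Y' → ε
Y' → D
Y → X
D → * *
D → X
X → c D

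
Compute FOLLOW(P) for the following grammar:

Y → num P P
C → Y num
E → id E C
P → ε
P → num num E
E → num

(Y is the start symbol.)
{ $, 'num' }

To compute FOLLOW(P), find every occurrence of P on a right-hand side N → α P β: add FIRST(β) \ {ε}, and if β is empty or nullable also add FOLLOW(N). Iterate to a fixed point.

In Y → num P P: P is followed by P, add FIRST(P) \ {ε} = { 'num' }
  P is nullable, so also add FOLLOW(Y)
In Y → num P P: P is at the end, add FOLLOW(Y)

The FOLLOW sets referred to above (computed the same way, to a fixed point):
  FOLLOW(Y) = { $, 'num' }

Taking the union: FOLLOW(P) = { $, 'num' }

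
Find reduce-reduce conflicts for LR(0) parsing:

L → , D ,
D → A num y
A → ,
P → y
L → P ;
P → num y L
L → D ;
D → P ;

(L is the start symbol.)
A reduce-reduce conflict occurs when an LR(0) state has two complete items [A → α .] and [B → β .] — both call for a reduction, and with no lookahead the parser cannot choose between them.

Augment with L' → L and build the canonical LR(0) collection (I0 = CLOSURE({[L' → . L]}), then GOTO on every symbol after a dot until no new states appear). It has 19 states:
  I0: { [A → . ,], [D → . A num y], [D → . P ;], [L → . , D ,], [L → . D ;], [L → . P ;], [L' → . L], [P → . num y L], [P → . y] }  — shift
  I1: { [A → , .], [A → . ,], [D → . A num y], [D → . P ;], [L → , . D ,], [P → . num y L], [P → . y] }  — shift, reduce
  I2: { [D → A . num y] }  — shift
  I3: { [L → D . ;] }  — shift
  I4: { [L' → L .] }  — accept
  I5: { [D → P . ;], [L → P . ;] }  — shift
  I6: { [P → num . y L] }  — shift
  I7: { [P → y .] }  — reduce
  I8: { [A → . ,], [D → . A num y], [D → . P ;], [L → . , D ,], [L → . D ;], [L → . P ;], [P → . num y L], [P → . y], [P → num y . L] }  — shift
  I9: { [P → num y L .] }  — reduce
  I10: { [D → P ; .], [L → P ; .] }  — 2 reduces
  I11: { [L → D ; .] }  — reduce
  I12: { [D → A num . y] }  — shift
  I13: { [D → A num y .] }  — reduce
  I14: { [A → , .] }  — reduce
  I15: { [L → , D . ,] }  — shift
  I16: { [D → P . ;] }  — shift
  I17: { [D → P ; .] }  — reduce
  I18: { [L → , D , .] }  — reduce

I10 contains complete items [D → P ; .], [L → P ; .] — reduce-reduce conflict.

Answer: Yes — I10: [D → P ; .] vs [L → P ; .]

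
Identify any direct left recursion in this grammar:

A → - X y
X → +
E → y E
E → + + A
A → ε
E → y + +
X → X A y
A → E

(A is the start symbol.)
Direct left recursion occurs when N → N α for some non-terminal N (the right-hand side begins with the left-hand side itself).

A → - X y: starts with '-'
X → +: starts with '+'
E → y E: starts with y
E → + + A: starts with '+'
A → ε: starts with ε
E → y + +: starts with y
X → X A y: LEFT RECURSIVE (starts with X)
A → E: starts with E

The grammar has direct left recursion on: X.

Answer: Yes, X is left-recursive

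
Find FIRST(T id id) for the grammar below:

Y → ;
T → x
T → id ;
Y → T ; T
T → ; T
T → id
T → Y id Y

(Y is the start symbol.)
FIRST sets of the non-terminals involved (from the grammar, by fixed-point iteration):
  FIRST(T) = { ';', 'id', 'x' }

To compute FIRST(T id id), process the symbols left to right:
Symbol T is a non-terminal. Add FIRST(T) \ {ε} = { ';', 'id', 'x' }
T is not nullable (ε ∉ FIRST(T)), so stop here.
FIRST(T id id) = { ';', 'id', 'x' }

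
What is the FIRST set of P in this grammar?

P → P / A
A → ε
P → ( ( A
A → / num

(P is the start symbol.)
{ '(' }

From P → P / A:
  - P is the symbol being defined: contributes nothing new
    P is not nullable, so stop
From P → ( ( A:
  - '(' is a terminal: add '(' and stop

Collecting: FIRST(P) = { '(' }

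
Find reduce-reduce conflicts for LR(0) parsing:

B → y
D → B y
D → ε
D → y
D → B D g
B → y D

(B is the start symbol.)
Yes — I2: [B → y .] vs [D → .]; I5: [B → y .] vs [D → .]; I7: [B → y .] vs [D → .]

Augment with B' → B and build the canonical LR(0) collection (I0 = CLOSURE({[B' → . B]}), then GOTO on every symbol after a dot until no new states appear). It has 9 states:
  I0: { [B → . y D], [B → . y], [B' → . B] }  — shift
  I1: { [B' → B .] }  — accept
  I2: { [B → . y D], [B → . y], [B → y . D], [B → y .], [D → . B D g], [D → . B y], [D → . y], [D → .] }  — shift, 2 reduces
  I3: { [B → . y D], [B → . y], [D → . B D g], [D → . B y], [D → . y], [D → .], [D → B . D g], [D → B . y] }  — shift, reduce
  I4: { [B → y D .] }  — reduce
  I5: { [B → . y D], [B → . y], [B → y . D], [B → y .], [D → . B D g], [D → . B y], [D → . y], [D → .], [D → y .] }  — shift, 3 reduces
  I6: { [D → B D . g] }  — shift
  I7: { [B → . y D], [B → . y], [B → y . D], [B → y .], [D → . B D g], [D → . B y], [D → . y], [D → .], [D → B y .], [D → y .] }  — shift, 4 reduces
  I8: { [D → B D g .] }  — reduce

I2 contains complete items [B → y .], [D → .] — reduce-reduce conflict.
I5 contains complete items [B → y .], [D → .], [D → y .] — reduce-reduce conflict.
I7 contains complete items [B → y .], [D → .], [D → B y .], [D → y .] — reduce-reduce conflict.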